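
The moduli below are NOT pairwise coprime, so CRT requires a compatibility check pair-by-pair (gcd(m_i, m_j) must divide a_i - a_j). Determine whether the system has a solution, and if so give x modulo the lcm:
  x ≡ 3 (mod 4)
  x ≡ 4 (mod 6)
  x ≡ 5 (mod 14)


Moduli 4, 6, 14 are not pairwise coprime, so CRT works modulo lcm(m_i) when all pairwise compatibility conditions hold.
Pairwise compatibility: gcd(m_i, m_j) must divide a_i - a_j for every pair.
Merge one congruence at a time:
  Start: x ≡ 3 (mod 4).
  Combine with x ≡ 4 (mod 6): gcd(4, 6) = 2, and 4 - 3 = 1 is NOT divisible by 2.
    ⇒ system is inconsistent (no integer solution).

No solution (the system is inconsistent).


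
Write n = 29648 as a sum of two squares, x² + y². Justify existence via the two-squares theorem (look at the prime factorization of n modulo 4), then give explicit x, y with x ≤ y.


Step 1: Factor n = 29648 = 2^4 · 17 · 109.
Step 2: Check the mod-4 condition on each prime factor: 2 = 2 (special); 17 ≡ 1 (mod 4), exponent 1; 109 ≡ 1 (mod 4), exponent 1.
All primes ≡ 3 (mod 4) appear to even exponent (or don't appear), so by the two-squares theorem n IS expressible as a sum of two squares.
Step 3: Build a representation. Group n = k² · m with k = 4 and m = 17 · 109 = 1853 (a product of primes ≡ 1 (mod 4)); a representation of m scales to one of n via (k·x)² + (k·y)² = k²(x² + y²). Each prime p ≡ 1 (mod 4) is itself a sum of two squares; find a² by testing p − a² for a perfect square:
  17: 17 − 1² = 16 = 4² ⇒ 17 = 1² + 4².
  109: 109 − 1² = 108, 109 − 2² = 105, 109 − 3² = 100 = 10² ⇒ 109 = 3² + 10².
  Combine using the Brahmagupta–Fibonacci identity (a² + b²)(c² + d²) = (ac − bd)² + (ad + bc)² = (ac + bd)² + (ad − bc)²:
  17 · 109 = 1853: from (1² + 4²)(3² + 10²), take (1·3 − 4·10, 1·10 + 4·3) = (3 − 40, 10 + 12) = (-37, 22); dropping signs (only squares matter) gives (37, 22); check 37² + 22² = 1369 + 484 = 1853 ✓.
  Scale by k = 4: (4·37, 4·22) = (148, 88).
Step 4: Order so x ≤ y and verify: 88² + 148² = 7744 + 21904 = 29648 = n. ✓

n = 29648 = 88² + 148² (one valid representation with x ≤ y).


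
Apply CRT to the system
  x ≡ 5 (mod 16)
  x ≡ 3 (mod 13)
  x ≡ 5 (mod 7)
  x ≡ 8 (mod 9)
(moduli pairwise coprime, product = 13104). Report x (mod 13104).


Product of moduli M = 16 · 13 · 7 · 9 = 13104.
Merge one congruence at a time:
  Start: x ≡ 5 (mod 16).
  Combine with x ≡ 3 (mod 13); new modulus lcm = 208.
    Write x = 5 + 16·t and substitute into x ≡ 3 (mod 13): 16·t ≡ 3 − 5 = -2 (mod 13).
    Reduce coefficients mod 13: 3·t ≡ 11 (mod 13).
    The inverse of 3 mod 13 is 9 (since 3·9 = 27 = 2·13 + 1), so t ≡ 9·11 = 99 ≡ 8 (mod 13).
    Then x = 5 + 16·8 = 133, valid modulo lcm(16, 13) = 208: x ≡ 133 (mod 208).
  Combine with x ≡ 5 (mod 7); new modulus lcm = 1456.
    Write x = 133 + 208·t and substitute into x ≡ 5 (mod 7): 208·t ≡ 5 − 133 = -128 (mod 7).
    Reduce coefficients mod 7: 5·t ≡ 5 (mod 7).
    The inverse of 5 mod 7 is 3 (since 5·3 = 15 = 2·7 + 1), so t ≡ 3·5 = 15 ≡ 1 (mod 7).
    Then x = 133 + 208·1 = 341, valid modulo lcm(208, 7) = 1456: x ≡ 341 (mod 1456).
  Combine with x ≡ 8 (mod 9); new modulus lcm = 13104.
    Write x = 341 + 1456·t and substitute into x ≡ 8 (mod 9): 1456·t ≡ 8 − 341 = -333 (mod 9).
    Reduce coefficients mod 9: 7·t ≡ 0 (mod 9).
    The inverse of 7 mod 9 is 4 (since 7·4 = 28 = 3·9 + 1), so t ≡ 4·0 = 0 ≡ 0 (mod 9).
    Then x = 341 + 1456·0 = 341, valid modulo lcm(1456, 9) = 13104: x ≡ 341 (mod 13104).
Verify against each original: 341 mod 16 = 5, 341 mod 13 = 3, 341 mod 7 = 5, 341 mod 9 = 8.

x ≡ 341 (mod 13104).


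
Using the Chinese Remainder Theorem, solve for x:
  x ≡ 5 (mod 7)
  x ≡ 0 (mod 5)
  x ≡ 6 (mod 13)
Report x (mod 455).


Moduli 7, 5, 13 are pairwise coprime; by CRT there is a unique solution modulo M = 7 · 5 · 13 = 455.
Solve pairwise, accumulating the modulus:
  Start with x ≡ 5 (mod 7).
  Combine with x ≡ 0 (mod 5): since gcd(7, 5) = 1, we get a unique residue mod 35.
    Write x = 5 + 7·t and substitute into x ≡ 0 (mod 5): 7·t ≡ 0 − 5 = -5 (mod 5).
    Reduce coefficients mod 5: 2·t ≡ 0 (mod 5).
    The inverse of 2 mod 5 is 3 (since 2·3 = 6 = 1·5 + 1), so t ≡ 3·0 = 0 ≡ 0 (mod 5).
    Then x = 5 + 7·0 = 5, valid modulo lcm(7, 5) = 35: x ≡ 5 (mod 35).
  Combine with x ≡ 6 (mod 13): since gcd(35, 13) = 1, we get a unique residue mod 455.
    Write x = 5 + 35·t and substitute into x ≡ 6 (mod 13): 35·t ≡ 6 − 5 = 1 (mod 13).
    Reduce coefficients mod 13: 9·t ≡ 1 (mod 13).
    The inverse of 9 mod 13 is 3 (since 9·3 = 27 = 2·13 + 1), so t ≡ 3·1 = 3 ≡ 3 (mod 13).
    Then x = 5 + 35·3 = 110, valid modulo lcm(35, 13) = 455: x ≡ 110 (mod 455).
Verify: 110 mod 7 = 5 ✓, 110 mod 5 = 0 ✓, 110 mod 13 = 6 ✓.

x ≡ 110 (mod 455).


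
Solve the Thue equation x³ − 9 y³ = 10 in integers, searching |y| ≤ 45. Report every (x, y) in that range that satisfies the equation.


The equation is x³ - 9y³ = 10. For fixed y, x³ = 9·y³ + 10, so a solution requires the RHS to be a perfect cube.
Strategy: iterate y from -45 to 45, compute RHS = 9·y³ + 10, and check whether it is a (positive or negative) perfect cube.
Check small values of y:
  y = 0: RHS = 10 is not a perfect cube.
  y = 1: RHS = 19 is not a perfect cube.
  y = -1: RHS = 1 = (1)³ ⇒ x = 1 works.
  y = 2: RHS = 82 is not a perfect cube.
  y = -2: RHS = -62 is not a perfect cube.
  y = 3: RHS = 253 is not a perfect cube.
  y = -3: RHS = -233 is not a perfect cube.
Continuing the search up to |y| = 45 finds no further solutions beyond those listed.
Collected solutions: (1, -1).

Solutions (with |y| ≤ 45): (1, -1).


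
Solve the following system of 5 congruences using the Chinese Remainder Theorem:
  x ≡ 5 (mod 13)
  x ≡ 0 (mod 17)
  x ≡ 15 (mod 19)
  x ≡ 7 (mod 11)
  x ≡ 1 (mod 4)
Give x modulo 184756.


Product of moduli M = 13 · 17 · 19 · 11 · 4 = 184756.
Merge one congruence at a time:
  Start: x ≡ 5 (mod 13).
  Combine with x ≡ 0 (mod 17); new modulus lcm = 221.
    Write x = 5 + 13·t and substitute into x ≡ 0 (mod 17): 13·t ≡ 0 − 5 = -5 (mod 17).
    Reduce coefficients mod 17: 13·t ≡ 12 (mod 17).
    The inverse of 13 mod 17 is 4 (since 13·4 = 52 = 3·17 + 1), so t ≡ 4·12 = 48 ≡ 14 (mod 17).
    Then x = 5 + 13·14 = 187, valid modulo lcm(13, 17) = 221: x ≡ 187 (mod 221).
  Combine with x ≡ 15 (mod 19); new modulus lcm = 4199.
    Write x = 187 + 221·t and substitute into x ≡ 15 (mod 19): 221·t ≡ 15 − 187 = -172 (mod 19).
    Reduce coefficients mod 19: 12·t ≡ 18 (mod 19).
    The inverse of 12 mod 19 is 8 (since 12·8 = 96 = 5·19 + 1), so t ≡ 8·18 = 144 ≡ 11 (mod 19).
    Then x = 187 + 221·11 = 2618, valid modulo lcm(221, 19) = 4199: x ≡ 2618 (mod 4199).
  Combine with x ≡ 7 (mod 11); new modulus lcm = 46189.
    Write x = 2618 + 4199·t and substitute into x ≡ 7 (mod 11): 4199·t ≡ 7 − 2618 = -2611 (mod 11).
    Reduce coefficients mod 11: 8·t ≡ 7 (mod 11).
    The inverse of 8 mod 11 is 7 (since 8·7 = 56 = 5·11 + 1), so t ≡ 7·7 = 49 ≡ 5 (mod 11).
    Then x = 2618 + 4199·5 = 23613, valid modulo lcm(4199, 11) = 46189: x ≡ 23613 (mod 46189).
  Combine with x ≡ 1 (mod 4); new modulus lcm = 184756.
    Write x = 23613 + 46189·t and substitute into x ≡ 1 (mod 4): 46189·t ≡ 1 − 23613 = -23612 (mod 4).
    Reduce coefficients mod 4: 1·t ≡ 0 (mod 4).
    So t ≡ 0 (mod 4).
    Then x = 23613 + 46189·0 = 23613, valid modulo lcm(46189, 4) = 184756: x ≡ 23613 (mod 184756).
Verify against each original: 23613 mod 13 = 5, 23613 mod 17 = 0, 23613 mod 19 = 15, 23613 mod 11 = 7, 23613 mod 4 = 1.

x ≡ 23613 (mod 184756).


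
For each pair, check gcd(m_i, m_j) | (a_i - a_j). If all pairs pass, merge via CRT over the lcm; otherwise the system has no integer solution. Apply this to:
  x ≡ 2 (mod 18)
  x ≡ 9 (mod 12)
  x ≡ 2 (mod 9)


Moduli 18, 12, 9 are not pairwise coprime, so CRT works modulo lcm(m_i) when all pairwise compatibility conditions hold.
Pairwise compatibility: gcd(m_i, m_j) must divide a_i - a_j for every pair.
Merge one congruence at a time:
  Start: x ≡ 2 (mod 18).
  Combine with x ≡ 9 (mod 12): gcd(18, 12) = 6, and 9 - 2 = 7 is NOT divisible by 6.
    ⇒ system is inconsistent (no integer solution).

No solution (the system is inconsistent).


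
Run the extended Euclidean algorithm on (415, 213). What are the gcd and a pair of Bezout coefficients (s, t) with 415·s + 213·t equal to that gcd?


Euclidean algorithm on (415, 213) — divide until remainder is 0:
  415 = 1 · 213 + 202
  213 = 1 · 202 + 11
  202 = 18 · 11 + 4
  11 = 2 · 4 + 3
  4 = 1 · 3 + 1
  3 = 3 · 1 + 0
gcd(415, 213) = 1.
Track Bezout coefficients alongside the remainders: start with r₀ = 415 = a·1 + b·0 (s = 1, t = 0) and r₁ = 213 = a·0 + b·1 (s = 0, t = 1); each new remainder r_{k+1} = r_{k-1} − q_k·r_k inherits s_{k+1} = s_{k-1} − q_k·s_k, t_{k+1} = t_{k-1} − q_k·t_k, so r_k = a·s_k + b·t_k at every step:
  q = 1: r = 202, s = 1 − 1·0 = 1, t = 0 − 1·1 = -1  (check: 415·1 + 213·(-1) = 202)
  q = 1: r = 11, s = 0 − 1·1 = -1, t = 1 − 1·(-1) = 2  (check: 415·(-1) + 213·2 = 11)
  q = 18: r = 4, s = 1 − 18·(-1) = 19, t = -1 − 18·2 = -37  (check: 415·19 + 213·(-37) = 4)
  q = 2: r = 3, s = -1 − 2·19 = -39, t = 2 − 2·(-37) = 76  (check: 415·(-39) + 213·76 = 3)
  q = 1: r = 1, s = 19 − 1·(-39) = 58, t = -37 − 1·76 = -113  (check: 415·58 + 213·(-113) = 1)
The row with r = 1 (the gcd) gives the Bezout coefficients s = 58, t = -113.
Result: 415 · (58) + 213 · (-113) = 1.

gcd(415, 213) = 1; s = 58, t = -113 (check: 415·58 + 213·(-113) = 1).


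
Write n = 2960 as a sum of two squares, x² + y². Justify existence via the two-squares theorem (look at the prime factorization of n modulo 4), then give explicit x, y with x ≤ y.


Step 1: Factor n = 2960 = 2^4 · 5 · 37.
Step 2: Check the mod-4 condition on each prime factor: 2 = 2 (special); 5 ≡ 1 (mod 4), exponent 1; 37 ≡ 1 (mod 4), exponent 1.
All primes ≡ 3 (mod 4) appear to even exponent (or don't appear), so by the two-squares theorem n IS expressible as a sum of two squares.
Step 3: Build a representation. Group n = k² · m with k = 4 and m = 5 · 37 = 185 (a product of primes ≡ 1 (mod 4)); a representation of m scales to one of n via (k·x)² + (k·y)² = k²(x² + y²). Each prime p ≡ 1 (mod 4) is itself a sum of two squares; find a² by testing p − a² for a perfect square:
  5: 5 − 1² = 4 = 2² ⇒ 5 = 1² + 2².
  37: 37 − 1² = 36 = 6² ⇒ 37 = 1² + 6².
  Combine using the Brahmagupta–Fibonacci identity (a² + b²)(c² + d²) = (ac − bd)² + (ad + bc)² = (ac + bd)² + (ad − bc)²:
  5 · 37 = 185: from (1² + 2²)(1² + 6²), take (1·1 − 2·6, 1·6 + 2·1) = (1 − 12, 6 + 2) = (-11, 8); dropping signs (only squares matter) gives (11, 8); check 11² + 8² = 121 + 64 = 185 ✓.
  Scale by k = 4: (4·11, 4·8) = (44, 32).
Step 4: Order so x ≤ y and verify: 32² + 44² = 1024 + 1936 = 2960 = n. ✓

n = 2960 = 32² + 44² (one valid representation with x ≤ y).


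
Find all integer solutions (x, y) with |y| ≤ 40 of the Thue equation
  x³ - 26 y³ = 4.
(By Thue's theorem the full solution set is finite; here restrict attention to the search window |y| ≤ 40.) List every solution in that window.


The equation is x³ - 26y³ = 4. For fixed y, x³ = 26·y³ + 4, so a solution requires the RHS to be a perfect cube.
Strategy: iterate y from -40 to 40, compute RHS = 26·y³ + 4, and check whether it is a (positive or negative) perfect cube.
Check small values of y:
  y = 0: RHS = 4 is not a perfect cube.
  y = 1: RHS = 30 is not a perfect cube.
  y = -1: RHS = -22 is not a perfect cube.
  y = 2: RHS = 212 is not a perfect cube.
  y = -2: RHS = -204 is not a perfect cube.
  y = 3: RHS = 706 is not a perfect cube.
  y = -3: RHS = -698 is not a perfect cube.
Continuing the search up to |y| = 40 finds no solutions either.
No (x, y) in the scanned range satisfies the equation.

No integer solutions with |y| ≤ 40.


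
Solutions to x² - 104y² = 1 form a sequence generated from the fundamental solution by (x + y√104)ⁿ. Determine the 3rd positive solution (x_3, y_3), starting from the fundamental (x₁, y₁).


Step 1: Find the fundamental solution (x₁, y₁) of x² - 104y² = 1.
  Expand √104 as a continued fraction. a₀ = ⌊√104⌋ = 10; iterate m_{k+1} = d_k·a_k − m_k, d_{k+1} = (104 − m_{k+1}²)/d_k, a_{k+1} = ⌊(a₀ + m_{k+1})/d_{k+1}⌋ (starting m₀ = 0, d₀ = 1), with convergents p_k = a_k·p_{k-1} + p_{k-2}, q_k = a_k·q_{k-1} + q_{k-2} (p₋₁ = 1, q₋₁ = 0):
  k = 0: a₀ = 10; p₀/q₀ = 10/1; p₀² − 104·q₀² = 100 − 104 = -4.
  k = 1: m = 10, d = 4, a = ⌊(10 + 10)/4⌋ = 5; p/q = (5·10 + 1)/(5·1 + 0) = 51/5; p² − 104·q² = 2601 − 2600 = 1.
  The first convergent with p² − 104·q² = 1 gives the fundamental solution (x₁, y₁) = (51, 5).
Step 2: Apply the recurrence (x_{n+1}, y_{n+1}) = (x₁x_n + 104y₁y_n, x₁y_n + y₁x_n) repeatedly.
  From (x_1, y_1) = (51, 5): x_2 = 51·51 + 104·5·5 = 5201; y_2 = 51·5 + 5·51 = 510.
  From (x_2, y_2) = (5201, 510): x_3 = 51·5201 + 104·5·510 = 530451; y_3 = 51·510 + 5·5201 = 52015.
Step 3: Verify x_3² - 104·y_3² = 281378263401 - 281378263400 = 1 (should be 1). ✓

(x_1, y_1) = (51, 5); (x_3, y_3) = (530451, 52015).


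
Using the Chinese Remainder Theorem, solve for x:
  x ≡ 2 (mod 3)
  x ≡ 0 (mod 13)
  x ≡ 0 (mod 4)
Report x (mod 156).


Moduli 3, 13, 4 are pairwise coprime; by CRT there is a unique solution modulo M = 3 · 13 · 4 = 156.
Solve pairwise, accumulating the modulus:
  Start with x ≡ 2 (mod 3).
  Combine with x ≡ 0 (mod 13): since gcd(3, 13) = 1, we get a unique residue mod 39.
    Write x = 2 + 3·t and substitute into x ≡ 0 (mod 13): 3·t ≡ 0 − 2 = -2 (mod 13).
    Reduce coefficients mod 13: 3·t ≡ 11 (mod 13).
    The inverse of 3 mod 13 is 9 (since 3·9 = 27 = 2·13 + 1), so t ≡ 9·11 = 99 ≡ 8 (mod 13).
    Then x = 2 + 3·8 = 26, valid modulo lcm(3, 13) = 39: x ≡ 26 (mod 39).
  Combine with x ≡ 0 (mod 4): since gcd(39, 4) = 1, we get a unique residue mod 156.
    Write x = 26 + 39·t and substitute into x ≡ 0 (mod 4): 39·t ≡ 0 − 26 = -26 (mod 4).
    Reduce coefficients mod 4: 3·t ≡ 2 (mod 4).
    The inverse of 3 mod 4 is 3 (since 3·3 = 9 = 2·4 + 1), so t ≡ 3·2 = 6 ≡ 2 (mod 4).
    Then x = 26 + 39·2 = 104, valid modulo lcm(39, 4) = 156: x ≡ 104 (mod 156).
Verify: 104 mod 3 = 2 ✓, 104 mod 13 = 0 ✓, 104 mod 4 = 0 ✓.

x ≡ 104 (mod 156).


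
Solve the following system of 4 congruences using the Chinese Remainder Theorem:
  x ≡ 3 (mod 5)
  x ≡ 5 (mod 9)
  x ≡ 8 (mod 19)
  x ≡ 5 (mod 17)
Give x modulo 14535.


Product of moduli M = 5 · 9 · 19 · 17 = 14535.
Merge one congruence at a time:
  Start: x ≡ 3 (mod 5).
  Combine with x ≡ 5 (mod 9); new modulus lcm = 45.
    Write x = 3 + 5·t and substitute into x ≡ 5 (mod 9): 5·t ≡ 5 − 3 = 2 (mod 9).
    The inverse of 5 mod 9 is 2 (since 5·2 = 10 = 1·9 + 1), so t ≡ 2·2 = 4 ≡ 4 (mod 9).
    Then x = 3 + 5·4 = 23, valid modulo lcm(5, 9) = 45: x ≡ 23 (mod 45).
  Combine with x ≡ 8 (mod 19); new modulus lcm = 855.
    Write x = 23 + 45·t and substitute into x ≡ 8 (mod 19): 45·t ≡ 8 − 23 = -15 (mod 19).
    Reduce coefficients mod 19: 7·t ≡ 4 (mod 19).
    The inverse of 7 mod 19 is 11 (since 7·11 = 77 = 4·19 + 1), so t ≡ 11·4 = 44 ≡ 6 (mod 19).
    Then x = 23 + 45·6 = 293, valid modulo lcm(45, 19) = 855: x ≡ 293 (mod 855).
  Combine with x ≡ 5 (mod 17); new modulus lcm = 14535.
    Write x = 293 + 855·t and substitute into x ≡ 5 (mod 17): 855·t ≡ 5 − 293 = -288 (mod 17).
    Reduce coefficients mod 17: 5·t ≡ 1 (mod 17).
    The inverse of 5 mod 17 is 7 (since 5·7 = 35 = 2·17 + 1), so t ≡ 7·1 = 7 ≡ 7 (mod 17).
    Then x = 293 + 855·7 = 6278, valid modulo lcm(855, 17) = 14535: x ≡ 6278 (mod 14535).
Verify against each original: 6278 mod 5 = 3, 6278 mod 9 = 5, 6278 mod 19 = 8, 6278 mod 17 = 5.

x ≡ 6278 (mod 14535).


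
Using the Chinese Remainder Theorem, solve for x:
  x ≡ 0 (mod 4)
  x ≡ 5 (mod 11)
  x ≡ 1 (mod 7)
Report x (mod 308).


Moduli 4, 11, 7 are pairwise coprime; by CRT there is a unique solution modulo M = 4 · 11 · 7 = 308.
Solve pairwise, accumulating the modulus:
  Start with x ≡ 0 (mod 4).
  Combine with x ≡ 5 (mod 11): since gcd(4, 11) = 1, we get a unique residue mod 44.
    Write x = 0 + 4·t and substitute into x ≡ 5 (mod 11): 4·t ≡ 5 − 0 = 5 (mod 11).
    The inverse of 4 mod 11 is 3 (since 4·3 = 12 = 1·11 + 1), so t ≡ 3·5 = 15 ≡ 4 (mod 11).
    Then x = 0 + 4·4 = 16, valid modulo lcm(4, 11) = 44: x ≡ 16 (mod 44).
  Combine with x ≡ 1 (mod 7): since gcd(44, 7) = 1, we get a unique residue mod 308.
    Write x = 16 + 44·t and substitute into x ≡ 1 (mod 7): 44·t ≡ 1 − 16 = -15 (mod 7).
    Reduce coefficients mod 7: 2·t ≡ 6 (mod 7).
    The inverse of 2 mod 7 is 4 (since 2·4 = 8 = 1·7 + 1), so t ≡ 4·6 = 24 ≡ 3 (mod 7).
    Then x = 16 + 44·3 = 148, valid modulo lcm(44, 7) = 308: x ≡ 148 (mod 308).
Verify: 148 mod 4 = 0 ✓, 148 mod 11 = 5 ✓, 148 mod 7 = 1 ✓.

x ≡ 148 (mod 308).


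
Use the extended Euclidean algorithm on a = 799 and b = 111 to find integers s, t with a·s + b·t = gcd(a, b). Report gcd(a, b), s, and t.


Euclidean algorithm on (799, 111) — divide until remainder is 0:
  799 = 7 · 111 + 22
  111 = 5 · 22 + 1
  22 = 22 · 1 + 0
gcd(799, 111) = 1.
Track Bezout coefficients alongside the remainders: start with r₀ = 799 = a·1 + b·0 (s = 1, t = 0) and r₁ = 111 = a·0 + b·1 (s = 0, t = 1); each new remainder r_{k+1} = r_{k-1} − q_k·r_k inherits s_{k+1} = s_{k-1} − q_k·s_k, t_{k+1} = t_{k-1} − q_k·t_k, so r_k = a·s_k + b·t_k at every step:
  q = 7: r = 22, s = 1 − 7·0 = 1, t = 0 − 7·1 = -7  (check: 799·1 + 111·(-7) = 22)
  q = 5: r = 1, s = 0 − 5·1 = -5, t = 1 − 5·(-7) = 36  (check: 799·(-5) + 111·36 = 1)
The row with r = 1 (the gcd) gives the Bezout coefficients s = -5, t = 36.
Result: 799 · (-5) + 111 · (36) = 1.

gcd(799, 111) = 1; s = -5, t = 36 (check: 799·(-5) + 111·36 = 1).


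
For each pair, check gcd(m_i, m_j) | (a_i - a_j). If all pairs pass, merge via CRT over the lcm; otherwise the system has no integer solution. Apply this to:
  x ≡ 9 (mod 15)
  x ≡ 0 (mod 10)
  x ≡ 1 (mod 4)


Moduli 15, 10, 4 are not pairwise coprime, so CRT works modulo lcm(m_i) when all pairwise compatibility conditions hold.
Pairwise compatibility: gcd(m_i, m_j) must divide a_i - a_j for every pair.
Merge one congruence at a time:
  Start: x ≡ 9 (mod 15).
  Combine with x ≡ 0 (mod 10): gcd(15, 10) = 5, and 0 - 9 = -9 is NOT divisible by 5.
    ⇒ system is inconsistent (no integer solution).

No solution (the system is inconsistent).


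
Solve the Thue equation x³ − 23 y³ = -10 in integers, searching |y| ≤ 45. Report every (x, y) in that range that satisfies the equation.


The equation is x³ - 23y³ = -10. For fixed y, x³ = 23·y³ − 10, so a solution requires the RHS to be a perfect cube.
Strategy: iterate y from -45 to 45, compute RHS = 23·y³ − 10, and check whether it is a (positive or negative) perfect cube.
Check small values of y:
  y = 0: RHS = -10 is not a perfect cube.
  y = 1: RHS = 13 is not a perfect cube.
  y = -1: RHS = -33 is not a perfect cube.
  y = 2: RHS = 174 is not a perfect cube.
  y = -2: RHS = -194 is not a perfect cube.
  y = 3: RHS = 611 is not a perfect cube.
  y = -3: RHS = -631 is not a perfect cube.
Continuing the search up to |y| = 45 finds no solutions either.
No (x, y) in the scanned range satisfies the equation.

No integer solutions with |y| ≤ 45.


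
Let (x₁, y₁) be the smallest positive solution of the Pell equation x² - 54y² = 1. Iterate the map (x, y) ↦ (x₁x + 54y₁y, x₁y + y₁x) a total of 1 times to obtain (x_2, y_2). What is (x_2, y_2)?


Step 1: Find the fundamental solution (x₁, y₁) of x² - 54y² = 1.
  Expand √54 as a continued fraction. a₀ = ⌊√54⌋ = 7; iterate m_{k+1} = d_k·a_k − m_k, d_{k+1} = (54 − m_{k+1}²)/d_k, a_{k+1} = ⌊(a₀ + m_{k+1})/d_{k+1}⌋ (starting m₀ = 0, d₀ = 1), with convergents p_k = a_k·p_{k-1} + p_{k-2}, q_k = a_k·q_{k-1} + q_{k-2} (p₋₁ = 1, q₋₁ = 0):
  k = 0: a₀ = 7; p₀/q₀ = 7/1; p₀² − 54·q₀² = 49 − 54 = -5.
  k = 1: m = 7, d = 5, a = ⌊(7 + 7)/5⌋ = 2; p/q = (2·7 + 1)/(2·1 + 0) = 15/2; p² − 54·q² = 225 − 216 = 9.
  k = 2: m = 3, d = 9, a = ⌊(7 + 3)/9⌋ = 1; p/q = (1·15 + 7)/(1·2 + 1) = 22/3; p² − 54·q² = 484 − 486 = -2.
  k = 3: m = 6, d = 2, a = ⌊(7 + 6)/2⌋ = 6; p/q = (6·22 + 15)/(6·3 + 2) = 147/20; p² − 54·q² = 21609 − 21600 = 9.
  k = 4: m = 6, d = 9, a = ⌊(7 + 6)/9⌋ = 1; p/q = (1·147 + 22)/(1·20 + 3) = 169/23; p² − 54·q² = 28561 − 28566 = -5.
  k = 5: m = 3, d = 5, a = ⌊(7 + 3)/5⌋ = 2; p/q = (2·169 + 147)/(2·23 + 20) = 485/66; p² − 54·q² = 235225 − 235224 = 1.
  The first convergent with p² − 54·q² = 1 gives the fundamental solution (x₁, y₁) = (485, 66).
Step 2: Apply the recurrence (x_{n+1}, y_{n+1}) = (x₁x_n + 54y₁y_n, x₁y_n + y₁x_n) repeatedly.
  From (x_1, y_1) = (485, 66): x_2 = 485·485 + 54·66·66 = 470449; y_2 = 485·66 + 66·485 = 64020.
Step 3: Verify x_2² - 54·y_2² = 221322261601 - 221322261600 = 1 (should be 1). ✓

(x_1, y_1) = (485, 66); (x_2, y_2) = (470449, 64020).


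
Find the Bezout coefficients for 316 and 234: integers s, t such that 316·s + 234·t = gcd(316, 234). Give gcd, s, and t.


Euclidean algorithm on (316, 234) — divide until remainder is 0:
  316 = 1 · 234 + 82
  234 = 2 · 82 + 70
  82 = 1 · 70 + 12
  70 = 5 · 12 + 10
  12 = 1 · 10 + 2
  10 = 5 · 2 + 0
gcd(316, 234) = 2.
Track Bezout coefficients alongside the remainders: start with r₀ = 316 = a·1 + b·0 (s = 1, t = 0) and r₁ = 234 = a·0 + b·1 (s = 0, t = 1); each new remainder r_{k+1} = r_{k-1} − q_k·r_k inherits s_{k+1} = s_{k-1} − q_k·s_k, t_{k+1} = t_{k-1} − q_k·t_k, so r_k = a·s_k + b·t_k at every step:
  q = 1: r = 82, s = 1 − 1·0 = 1, t = 0 − 1·1 = -1  (check: 316·1 + 234·(-1) = 82)
  q = 2: r = 70, s = 0 − 2·1 = -2, t = 1 − 2·(-1) = 3  (check: 316·(-2) + 234·3 = 70)
  q = 1: r = 12, s = 1 − 1·(-2) = 3, t = -1 − 1·3 = -4  (check: 316·3 + 234·(-4) = 12)
  q = 5: r = 10, s = -2 − 5·3 = -17, t = 3 − 5·(-4) = 23  (check: 316·(-17) + 234·23 = 10)
  q = 1: r = 2, s = 3 − 1·(-17) = 20, t = -4 − 1·23 = -27  (check: 316·20 + 234·(-27) = 2)
The row with r = 2 (the gcd) gives the Bezout coefficients s = 20, t = -27.
Result: 316 · (20) + 234 · (-27) = 2.

gcd(316, 234) = 2; s = 20, t = -27 (check: 316·20 + 234·(-27) = 2).


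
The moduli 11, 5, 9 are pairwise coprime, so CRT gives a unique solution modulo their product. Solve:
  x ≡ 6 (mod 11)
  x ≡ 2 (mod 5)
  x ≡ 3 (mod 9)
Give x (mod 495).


Moduli 11, 5, 9 are pairwise coprime; by CRT there is a unique solution modulo M = 11 · 5 · 9 = 495.
Solve pairwise, accumulating the modulus:
  Start with x ≡ 6 (mod 11).
  Combine with x ≡ 2 (mod 5): since gcd(11, 5) = 1, we get a unique residue mod 55.
    Write x = 6 + 11·t and substitute into x ≡ 2 (mod 5): 11·t ≡ 2 − 6 = -4 (mod 5).
    Reduce coefficients mod 5: 1·t ≡ 1 (mod 5).
    So t ≡ 1 (mod 5).
    Then x = 6 + 11·1 = 17, valid modulo lcm(11, 5) = 55: x ≡ 17 (mod 55).
  Combine with x ≡ 3 (mod 9): since gcd(55, 9) = 1, we get a unique residue mod 495.
    Write x = 17 + 55·t and substitute into x ≡ 3 (mod 9): 55·t ≡ 3 − 17 = -14 (mod 9).
    Reduce coefficients mod 9: 1·t ≡ 4 (mod 9).
    So t ≡ 4 (mod 9).
    Then x = 17 + 55·4 = 237, valid modulo lcm(55, 9) = 495: x ≡ 237 (mod 495).
Verify: 237 mod 11 = 6 ✓, 237 mod 5 = 2 ✓, 237 mod 9 = 3 ✓.

x ≡ 237 (mod 495).


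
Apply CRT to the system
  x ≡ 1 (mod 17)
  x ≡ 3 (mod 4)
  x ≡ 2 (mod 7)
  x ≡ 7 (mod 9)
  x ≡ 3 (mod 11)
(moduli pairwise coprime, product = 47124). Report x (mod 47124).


Product of moduli M = 17 · 4 · 7 · 9 · 11 = 47124.
Merge one congruence at a time:
  Start: x ≡ 1 (mod 17).
  Combine with x ≡ 3 (mod 4); new modulus lcm = 68.
    Write x = 1 + 17·t and substitute into x ≡ 3 (mod 4): 17·t ≡ 3 − 1 = 2 (mod 4).
    Reduce coefficients mod 4: 1·t ≡ 2 (mod 4).
    So t ≡ 2 (mod 4).
    Then x = 1 + 17·2 = 35, valid modulo lcm(17, 4) = 68: x ≡ 35 (mod 68).
  Combine with x ≡ 2 (mod 7); new modulus lcm = 476.
    Write x = 35 + 68·t and substitute into x ≡ 2 (mod 7): 68·t ≡ 2 − 35 = -33 (mod 7).
    Reduce coefficients mod 7: 5·t ≡ 2 (mod 7).
    The inverse of 5 mod 7 is 3 (since 5·3 = 15 = 2·7 + 1), so t ≡ 3·2 = 6 ≡ 6 (mod 7).
    Then x = 35 + 68·6 = 443, valid modulo lcm(68, 7) = 476: x ≡ 443 (mod 476).
  Combine with x ≡ 7 (mod 9); new modulus lcm = 4284.
    Write x = 443 + 476·t and substitute into x ≡ 7 (mod 9): 476·t ≡ 7 − 443 = -436 (mod 9).
    Reduce coefficients mod 9: 8·t ≡ 5 (mod 9).
    The inverse of 8 mod 9 is 8 (since 8·8 = 64 = 7·9 + 1), so t ≡ 8·5 = 40 ≡ 4 (mod 9).
    Then x = 443 + 476·4 = 2347, valid modulo lcm(476, 9) = 4284: x ≡ 2347 (mod 4284).
  Combine with x ≡ 3 (mod 11); new modulus lcm = 47124.
    Write x = 2347 + 4284·t and substitute into x ≡ 3 (mod 11): 4284·t ≡ 3 − 2347 = -2344 (mod 11).
    Reduce coefficients mod 11: 5·t ≡ 10 (mod 11).
    The inverse of 5 mod 11 is 9 (since 5·9 = 45 = 4·11 + 1), so t ≡ 9·10 = 90 ≡ 2 (mod 11).
    Then x = 2347 + 4284·2 = 10915, valid modulo lcm(4284, 11) = 47124: x ≡ 10915 (mod 47124).
Verify against each original: 10915 mod 17 = 1, 10915 mod 4 = 3, 10915 mod 7 = 2, 10915 mod 9 = 7, 10915 mod 11 = 3.

x ≡ 10915 (mod 47124).


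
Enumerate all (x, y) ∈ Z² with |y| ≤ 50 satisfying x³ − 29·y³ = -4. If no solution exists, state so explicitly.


The equation is x³ - 29y³ = -4. For fixed y, x³ = 29·y³ − 4, so a solution requires the RHS to be a perfect cube.
Strategy: iterate y from -50 to 50, compute RHS = 29·y³ − 4, and check whether it is a (positive or negative) perfect cube.
Check small values of y:
  y = 0: RHS = -4 is not a perfect cube.
  y = 1: RHS = 25 is not a perfect cube.
  y = -1: RHS = -33 is not a perfect cube.
  y = 2: RHS = 228 is not a perfect cube.
  y = -2: RHS = -236 is not a perfect cube.
  y = 3: RHS = 779 is not a perfect cube.
  y = -3: RHS = -787 is not a perfect cube.
Continuing the search up to |y| = 50 finds no solutions either.
No (x, y) in the scanned range satisfies the equation.

No integer solutions with |y| ≤ 50.


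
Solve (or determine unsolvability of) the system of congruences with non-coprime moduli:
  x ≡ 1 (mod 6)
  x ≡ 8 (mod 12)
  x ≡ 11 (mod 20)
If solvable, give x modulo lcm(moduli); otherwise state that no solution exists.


Moduli 6, 12, 20 are not pairwise coprime, so CRT works modulo lcm(m_i) when all pairwise compatibility conditions hold.
Pairwise compatibility: gcd(m_i, m_j) must divide a_i - a_j for every pair.
Merge one congruence at a time:
  Start: x ≡ 1 (mod 6).
  Combine with x ≡ 8 (mod 12): gcd(6, 12) = 6, and 8 - 1 = 7 is NOT divisible by 6.
    ⇒ system is inconsistent (no integer solution).

No solution (the system is inconsistent).


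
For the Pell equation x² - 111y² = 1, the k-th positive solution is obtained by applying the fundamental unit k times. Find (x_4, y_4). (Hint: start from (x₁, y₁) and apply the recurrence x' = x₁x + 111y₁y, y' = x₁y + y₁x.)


Step 1: Find the fundamental solution (x₁, y₁) of x² - 111y² = 1.
  Expand √111 as a continued fraction. a₀ = ⌊√111⌋ = 10; iterate m_{k+1} = d_k·a_k − m_k, d_{k+1} = (111 − m_{k+1}²)/d_k, a_{k+1} = ⌊(a₀ + m_{k+1})/d_{k+1}⌋ (starting m₀ = 0, d₀ = 1), with convergents p_k = a_k·p_{k-1} + p_{k-2}, q_k = a_k·q_{k-1} + q_{k-2} (p₋₁ = 1, q₋₁ = 0):
  k = 0: a₀ = 10; p₀/q₀ = 10/1; p₀² − 111·q₀² = 100 − 111 = -11.
  k = 1: m = 10, d = 11, a = ⌊(10 + 10)/11⌋ = 1; p/q = (1·10 + 1)/(1·1 + 0) = 11/1; p² − 111·q² = 121 − 111 = 10.
  k = 2: m = 1, d = 10, a = ⌊(10 + 1)/10⌋ = 1; p/q = (1·11 + 10)/(1·1 + 1) = 21/2; p² − 111·q² = 441 − 444 = -3.
  k = 3: m = 9, d = 3, a = ⌊(10 + 9)/3⌋ = 6; p/q = (6·21 + 11)/(6·2 + 1) = 137/13; p² − 111·q² = 18769 − 18759 = 10.
  k = 4: m = 9, d = 10, a = ⌊(10 + 9)/10⌋ = 1; p/q = (1·137 + 21)/(1·13 + 2) = 158/15; p² − 111·q² = 24964 − 24975 = -11.
  k = 5: m = 1, d = 11, a = ⌊(10 + 1)/11⌋ = 1; p/q = (1·158 + 137)/(1·15 + 13) = 295/28; p² − 111·q² = 87025 − 87024 = 1.
  The first convergent with p² − 111·q² = 1 gives the fundamental solution (x₁, y₁) = (295, 28).
Step 2: Apply the recurrence (x_{n+1}, y_{n+1}) = (x₁x_n + 111y₁y_n, x₁y_n + y₁x_n) repeatedly.
  From (x_1, y_1) = (295, 28): x_2 = 295·295 + 111·28·28 = 174049; y_2 = 295·28 + 28·295 = 16520.
  From (x_2, y_2) = (174049, 16520): x_3 = 295·174049 + 111·28·16520 = 102688615; y_3 = 295·16520 + 28·174049 = 9746772.
  From (x_3, y_3) = (102688615, 9746772): x_4 = 295·102688615 + 111·28·9746772 = 60586108801; y_4 = 295·9746772 + 28·102688615 = 5750578960.
Step 3: Verify x_4² - 111·y_4² = 3670676579646609657601 - 3670676579646609657600 = 1 (should be 1). ✓

(x_1, y_1) = (295, 28); (x_4, y_4) = (60586108801, 5750578960).


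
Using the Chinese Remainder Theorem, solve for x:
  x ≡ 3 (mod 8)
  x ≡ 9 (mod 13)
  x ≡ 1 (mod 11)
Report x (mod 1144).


Moduli 8, 13, 11 are pairwise coprime; by CRT there is a unique solution modulo M = 8 · 13 · 11 = 1144.
Solve pairwise, accumulating the modulus:
  Start with x ≡ 3 (mod 8).
  Combine with x ≡ 9 (mod 13): since gcd(8, 13) = 1, we get a unique residue mod 104.
    Write x = 3 + 8·t and substitute into x ≡ 9 (mod 13): 8·t ≡ 9 − 3 = 6 (mod 13).
    The inverse of 8 mod 13 is 5 (since 8·5 = 40 = 3·13 + 1), so t ≡ 5·6 = 30 ≡ 4 (mod 13).
    Then x = 3 + 8·4 = 35, valid modulo lcm(8, 13) = 104: x ≡ 35 (mod 104).
  Combine with x ≡ 1 (mod 11): since gcd(104, 11) = 1, we get a unique residue mod 1144.
    Write x = 35 + 104·t and substitute into x ≡ 1 (mod 11): 104·t ≡ 1 − 35 = -34 (mod 11).
    Reduce coefficients mod 11: 5·t ≡ 10 (mod 11).
    The inverse of 5 mod 11 is 9 (since 5·9 = 45 = 4·11 + 1), so t ≡ 9·10 = 90 ≡ 2 (mod 11).
    Then x = 35 + 104·2 = 243, valid modulo lcm(104, 11) = 1144: x ≡ 243 (mod 1144).
Verify: 243 mod 8 = 3 ✓, 243 mod 13 = 9 ✓, 243 mod 11 = 1 ✓.

x ≡ 243 (mod 1144).


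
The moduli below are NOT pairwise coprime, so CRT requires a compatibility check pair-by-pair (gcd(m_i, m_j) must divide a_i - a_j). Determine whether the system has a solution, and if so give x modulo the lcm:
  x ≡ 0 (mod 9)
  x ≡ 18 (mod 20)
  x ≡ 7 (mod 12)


Moduli 9, 20, 12 are not pairwise coprime, so CRT works modulo lcm(m_i) when all pairwise compatibility conditions hold.
Pairwise compatibility: gcd(m_i, m_j) must divide a_i - a_j for every pair.
Merge one congruence at a time:
  Start: x ≡ 0 (mod 9).
  Combine with x ≡ 18 (mod 20): gcd(9, 20) = 1; 18 - 0 = 18, which IS divisible by 1, so compatible.
    Write x = 0 + 9·t and substitute into x ≡ 18 (mod 20): 9·t ≡ 18 − 0 = 18 (mod 20).
    The inverse of 9 mod 20 is 9 (since 9·9 = 81 = 4·20 + 1), so t ≡ 9·18 = 162 ≡ 2 (mod 20).
    Then x = 0 + 9·2 = 18, valid modulo lcm(9, 20) = 180: x ≡ 18 (mod 180).
  Combine with x ≡ 7 (mod 12): gcd(180, 12) = 12, and 7 - 18 = -11 is NOT divisible by 12.
    ⇒ system is inconsistent (no integer solution).

No solution (the system is inconsistent).


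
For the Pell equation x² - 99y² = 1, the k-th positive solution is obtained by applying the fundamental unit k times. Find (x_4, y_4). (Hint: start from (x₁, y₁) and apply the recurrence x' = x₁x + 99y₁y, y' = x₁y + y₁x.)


Step 1: Find the fundamental solution (x₁, y₁) of x² - 99y² = 1.
  Expand √99 as a continued fraction. a₀ = ⌊√99⌋ = 9; iterate m_{k+1} = d_k·a_k − m_k, d_{k+1} = (99 − m_{k+1}²)/d_k, a_{k+1} = ⌊(a₀ + m_{k+1})/d_{k+1}⌋ (starting m₀ = 0, d₀ = 1), with convergents p_k = a_k·p_{k-1} + p_{k-2}, q_k = a_k·q_{k-1} + q_{k-2} (p₋₁ = 1, q₋₁ = 0):
  k = 0: a₀ = 9; p₀/q₀ = 9/1; p₀² − 99·q₀² = 81 − 99 = -18.
  k = 1: m = 9, d = 18, a = ⌊(9 + 9)/18⌋ = 1; p/q = (1·9 + 1)/(1·1 + 0) = 10/1; p² − 99·q² = 100 − 99 = 1.
  The first convergent with p² − 99·q² = 1 gives the fundamental solution (x₁, y₁) = (10, 1).
Step 2: Apply the recurrence (x_{n+1}, y_{n+1}) = (x₁x_n + 99y₁y_n, x₁y_n + y₁x_n) repeatedly.
  From (x_1, y_1) = (10, 1): x_2 = 10·10 + 99·1·1 = 199; y_2 = 10·1 + 1·10 = 20.
  From (x_2, y_2) = (199, 20): x_3 = 10·199 + 99·1·20 = 3970; y_3 = 10·20 + 1·199 = 399.
  From (x_3, y_3) = (3970, 399): x_4 = 10·3970 + 99·1·399 = 79201; y_4 = 10·399 + 1·3970 = 7960.
Step 3: Verify x_4² - 99·y_4² = 6272798401 - 6272798400 = 1 (should be 1). ✓

(x_1, y_1) = (10, 1); (x_4, y_4) = (79201, 7960).


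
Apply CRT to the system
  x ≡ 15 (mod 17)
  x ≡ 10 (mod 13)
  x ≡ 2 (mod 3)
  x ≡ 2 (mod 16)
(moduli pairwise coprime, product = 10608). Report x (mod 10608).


Product of moduli M = 17 · 13 · 3 · 16 = 10608.
Merge one congruence at a time:
  Start: x ≡ 15 (mod 17).
  Combine with x ≡ 10 (mod 13); new modulus lcm = 221.
    Write x = 15 + 17·t and substitute into x ≡ 10 (mod 13): 17·t ≡ 10 − 15 = -5 (mod 13).
    Reduce coefficients mod 13: 4·t ≡ 8 (mod 13).
    The inverse of 4 mod 13 is 10 (since 4·10 = 40 = 3·13 + 1), so t ≡ 10·8 = 80 ≡ 2 (mod 13).
    Then x = 15 + 17·2 = 49, valid modulo lcm(17, 13) = 221: x ≡ 49 (mod 221).
  Combine with x ≡ 2 (mod 3); new modulus lcm = 663.
    Write x = 49 + 221·t and substitute into x ≡ 2 (mod 3): 221·t ≡ 2 − 49 = -47 (mod 3).
    Reduce coefficients mod 3: 2·t ≡ 1 (mod 3).
    The inverse of 2 mod 3 is 2 (since 2·2 = 4 = 1·3 + 1), so t ≡ 2·1 = 2 ≡ 2 (mod 3).
    Then x = 49 + 221·2 = 491, valid modulo lcm(221, 3) = 663: x ≡ 491 (mod 663).
  Combine with x ≡ 2 (mod 16); new modulus lcm = 10608.
    Write x = 491 + 663·t and substitute into x ≡ 2 (mod 16): 663·t ≡ 2 − 491 = -489 (mod 16).
    Reduce coefficients mod 16: 7·t ≡ 7 (mod 16).
    The inverse of 7 mod 16 is 7 (since 7·7 = 49 = 3·16 + 1), so t ≡ 7·7 = 49 ≡ 1 (mod 16).
    Then x = 491 + 663·1 = 1154, valid modulo lcm(663, 16) = 10608: x ≡ 1154 (mod 10608).
Verify against each original: 1154 mod 17 = 15, 1154 mod 13 = 10, 1154 mod 3 = 2, 1154 mod 16 = 2.

x ≡ 1154 (mod 10608).


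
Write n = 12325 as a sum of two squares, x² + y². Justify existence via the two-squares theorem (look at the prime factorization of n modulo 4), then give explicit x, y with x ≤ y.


Step 1: Factor n = 12325 = 5^2 · 17 · 29.
Step 2: Check the mod-4 condition on each prime factor: 5 ≡ 1 (mod 4), exponent 2; 17 ≡ 1 (mod 4), exponent 1; 29 ≡ 1 (mod 4), exponent 1.
All primes ≡ 3 (mod 4) appear to even exponent (or don't appear), so by the two-squares theorem n IS expressible as a sum of two squares.
Step 3: Build a representation. Group n = k² · m with k = 5 and m = 17 · 29 = 493 (a product of primes ≡ 1 (mod 4)); a representation of m scales to one of n via (k·x)² + (k·y)² = k²(x² + y²). Each prime p ≡ 1 (mod 4) is itself a sum of two squares; find a² by testing p − a² for a perfect square:
  17: 17 − 1² = 16 = 4² ⇒ 17 = 1² + 4².
  29: 29 − 1² = 28, 29 − 2² = 25 = 5² ⇒ 29 = 2² + 5².
  Combine using the Brahmagupta–Fibonacci identity (a² + b²)(c² + d²) = (ac − bd)² + (ad + bc)² = (ac + bd)² + (ad − bc)²:
  17 · 29 = 493: from (1² + 4²)(2² + 5²), take (1·2 − 4·5, 1·5 + 4·2) = (2 − 20, 5 + 8) = (-18, 13); dropping signs (only squares matter) gives (18, 13); check 18² + 13² = 324 + 169 = 493 ✓.
  Scale by k = 5: (5·18, 5·13) = (90, 65).
Step 4: Order so x ≤ y and verify: 65² + 90² = 4225 + 8100 = 12325 = n. ✓

n = 12325 = 65² + 90² (one valid representation with x ≤ y).


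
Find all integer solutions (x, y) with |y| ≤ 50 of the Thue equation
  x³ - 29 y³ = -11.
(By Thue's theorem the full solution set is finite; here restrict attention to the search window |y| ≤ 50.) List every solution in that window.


The equation is x³ - 29y³ = -11. For fixed y, x³ = 29·y³ − 11, so a solution requires the RHS to be a perfect cube.
Strategy: iterate y from -50 to 50, compute RHS = 29·y³ − 11, and check whether it is a (positive or negative) perfect cube.
Check small values of y:
  y = 0: RHS = -11 is not a perfect cube.
  y = 1: RHS = 18 is not a perfect cube.
  y = -1: RHS = -40 is not a perfect cube.
  y = 2: RHS = 221 is not a perfect cube.
  y = -2: RHS = -243 is not a perfect cube.
  y = 3: RHS = 772 is not a perfect cube.
  y = -3: RHS = -794 is not a perfect cube.
Continuing the search up to |y| = 50 finds no solutions either.
No (x, y) in the scanned range satisfies the equation.

No integer solutions with |y| ≤ 50.


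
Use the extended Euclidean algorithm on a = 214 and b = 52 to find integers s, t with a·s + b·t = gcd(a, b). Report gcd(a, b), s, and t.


Euclidean algorithm on (214, 52) — divide until remainder is 0:
  214 = 4 · 52 + 6
  52 = 8 · 6 + 4
  6 = 1 · 4 + 2
  4 = 2 · 2 + 0
gcd(214, 52) = 2.
Track Bezout coefficients alongside the remainders: start with r₀ = 214 = a·1 + b·0 (s = 1, t = 0) and r₁ = 52 = a·0 + b·1 (s = 0, t = 1); each new remainder r_{k+1} = r_{k-1} − q_k·r_k inherits s_{k+1} = s_{k-1} − q_k·s_k, t_{k+1} = t_{k-1} − q_k·t_k, so r_k = a·s_k + b·t_k at every step:
  q = 4: r = 6, s = 1 − 4·0 = 1, t = 0 − 4·1 = -4  (check: 214·1 + 52·(-4) = 6)
  q = 8: r = 4, s = 0 − 8·1 = -8, t = 1 − 8·(-4) = 33  (check: 214·(-8) + 52·33 = 4)
  q = 1: r = 2, s = 1 − 1·(-8) = 9, t = -4 − 1·33 = -37  (check: 214·9 + 52·(-37) = 2)
The row with r = 2 (the gcd) gives the Bezout coefficients s = 9, t = -37.
Result: 214 · (9) + 52 · (-37) = 2.

gcd(214, 52) = 2; s = 9, t = -37 (check: 214·9 + 52·(-37) = 2).


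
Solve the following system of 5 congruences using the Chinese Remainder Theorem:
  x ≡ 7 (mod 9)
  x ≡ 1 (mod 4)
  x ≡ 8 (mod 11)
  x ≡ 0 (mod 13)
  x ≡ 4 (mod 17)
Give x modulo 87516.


Product of moduli M = 9 · 4 · 11 · 13 · 17 = 87516.
Merge one congruence at a time:
  Start: x ≡ 7 (mod 9).
  Combine with x ≡ 1 (mod 4); new modulus lcm = 36.
    Write x = 7 + 9·t and substitute into x ≡ 1 (mod 4): 9·t ≡ 1 − 7 = -6 (mod 4).
    Reduce coefficients mod 4: 1·t ≡ 2 (mod 4).
    So t ≡ 2 (mod 4).
    Then x = 7 + 9·2 = 25, valid modulo lcm(9, 4) = 36: x ≡ 25 (mod 36).
  Combine with x ≡ 8 (mod 11); new modulus lcm = 396.
    Write x = 25 + 36·t and substitute into x ≡ 8 (mod 11): 36·t ≡ 8 − 25 = -17 (mod 11).
    Reduce coefficients mod 11: 3·t ≡ 5 (mod 11).
    The inverse of 3 mod 11 is 4 (since 3·4 = 12 = 1·11 + 1), so t ≡ 4·5 = 20 ≡ 9 (mod 11).
    Then x = 25 + 36·9 = 349, valid modulo lcm(36, 11) = 396: x ≡ 349 (mod 396).
  Combine with x ≡ 0 (mod 13); new modulus lcm = 5148.
    Write x = 349 + 396·t and substitute into x ≡ 0 (mod 13): 396·t ≡ 0 − 349 = -349 (mod 13).
    Reduce coefficients mod 13: 6·t ≡ 2 (mod 13).
    The inverse of 6 mod 13 is 11 (since 6·11 = 66 = 5·13 + 1), so t ≡ 11·2 = 22 ≡ 9 (mod 13).
    Then x = 349 + 396·9 = 3913, valid modulo lcm(396, 13) = 5148: x ≡ 3913 (mod 5148).
  Combine with x ≡ 4 (mod 17); new modulus lcm = 87516.
    Write x = 3913 + 5148·t and substitute into x ≡ 4 (mod 17): 5148·t ≡ 4 − 3913 = -3909 (mod 17).
    Reduce coefficients mod 17: 14·t ≡ 1 (mod 17).
    The inverse of 14 mod 17 is 11 (since 14·11 = 154 = 9·17 + 1), so t ≡ 11·1 = 11 ≡ 11 (mod 17).
    Then x = 3913 + 5148·11 = 60541, valid modulo lcm(5148, 17) = 87516: x ≡ 60541 (mod 87516).
Verify against each original: 60541 mod 9 = 7, 60541 mod 4 = 1, 60541 mod 11 = 8, 60541 mod 13 = 0, 60541 mod 17 = 4.

x ≡ 60541 (mod 87516).
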